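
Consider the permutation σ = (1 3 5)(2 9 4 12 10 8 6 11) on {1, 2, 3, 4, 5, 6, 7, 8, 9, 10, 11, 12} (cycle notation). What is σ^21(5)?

5

5 lies in the 3-cycle (1 3 5).
On a 3-cycle, σ^3 is the identity, so σ^21 = σ^0 there (21 ≡ 0 mod 3).
So σ^21(5) = 5.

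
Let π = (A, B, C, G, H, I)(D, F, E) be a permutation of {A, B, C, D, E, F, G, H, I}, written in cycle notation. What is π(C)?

Within (A, B, C, G, H, I), C ↦ G.

G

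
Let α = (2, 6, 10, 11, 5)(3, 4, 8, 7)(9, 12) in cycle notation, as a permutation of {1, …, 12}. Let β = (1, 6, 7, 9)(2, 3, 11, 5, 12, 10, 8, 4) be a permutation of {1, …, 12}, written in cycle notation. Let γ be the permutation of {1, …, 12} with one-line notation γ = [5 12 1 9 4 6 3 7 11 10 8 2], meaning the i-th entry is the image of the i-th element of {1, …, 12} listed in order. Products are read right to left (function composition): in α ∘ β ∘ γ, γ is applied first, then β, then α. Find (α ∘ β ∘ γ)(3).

Chase 3: γ(3) = 1; β(1) = 6; α(6) = 10. Hence (α ∘ β ∘ γ)(3) = 10.

10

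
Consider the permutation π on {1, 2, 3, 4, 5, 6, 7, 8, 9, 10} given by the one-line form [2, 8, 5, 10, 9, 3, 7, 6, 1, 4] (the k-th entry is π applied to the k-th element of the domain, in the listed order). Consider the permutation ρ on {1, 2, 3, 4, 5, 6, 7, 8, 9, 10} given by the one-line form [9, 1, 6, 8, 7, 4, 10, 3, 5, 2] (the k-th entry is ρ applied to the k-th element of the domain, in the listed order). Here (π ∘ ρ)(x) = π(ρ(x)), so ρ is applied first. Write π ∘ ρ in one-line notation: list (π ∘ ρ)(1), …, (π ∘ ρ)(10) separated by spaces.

1 2 3 6 7 10 4 5 9 8

Chase each element through ρ then π: 1 → 9 → 1; 2 → 1 → 2; 3 → 6 → 3; 4 → 8 → 6; 5 → 7 → 7; 6 → 4 → 10; 7 → 10 → 4; 8 → 3 → 5; 9 → 5 → 9; 10 → 2 → 8.
Collecting the images, π ∘ ρ = [1 2 3 6 7 10 4 5 9 8].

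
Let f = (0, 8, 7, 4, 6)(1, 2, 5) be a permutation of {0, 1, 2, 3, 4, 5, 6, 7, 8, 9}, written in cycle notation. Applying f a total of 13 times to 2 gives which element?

2 lies in the 3-cycle (1, 2, 5).
Powers repeat with period 3 on this cycle, and 13 mod 3 = 1, so f^13(2) = f^1(2).
Advancing 1 step from 2: 2 → 5.

5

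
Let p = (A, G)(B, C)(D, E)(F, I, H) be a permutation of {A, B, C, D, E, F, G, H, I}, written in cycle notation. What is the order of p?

The cycle type of p is (3, 2, 2, 2).
The order is lcm(3, 2, 2, 2) = 6.

6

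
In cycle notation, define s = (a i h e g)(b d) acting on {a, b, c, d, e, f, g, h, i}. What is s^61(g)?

g lies in the 5-cycle (a i h e g).
On a 5-cycle, s^5 is the identity, so s^61 = s^1 there (61 ≡ 1 mod 5).
Advancing 1 step from g: g → a.

a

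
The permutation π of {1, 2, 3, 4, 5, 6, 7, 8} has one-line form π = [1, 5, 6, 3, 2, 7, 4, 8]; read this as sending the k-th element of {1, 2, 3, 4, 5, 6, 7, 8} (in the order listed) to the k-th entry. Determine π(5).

5 is element number 5 of the domain, and entry number 5 of the one-line form is 2, so π(5) = 2.

2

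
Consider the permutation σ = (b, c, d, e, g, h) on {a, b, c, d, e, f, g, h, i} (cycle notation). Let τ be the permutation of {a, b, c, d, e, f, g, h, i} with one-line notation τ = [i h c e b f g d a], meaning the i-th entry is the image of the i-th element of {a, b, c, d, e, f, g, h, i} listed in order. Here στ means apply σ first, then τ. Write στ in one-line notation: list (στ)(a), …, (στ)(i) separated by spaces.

(στ)(x) = τ(σ(x)). Computing each image: τ(σ(a)) = τ(a) = i, τ(σ(b)) = τ(c) = c, τ(σ(c)) = τ(d) = e, τ(σ(d)) = τ(e) = b, τ(σ(e)) = τ(g) = g, τ(σ(f)) = τ(f) = f, τ(σ(g)) = τ(h) = d, τ(σ(h)) = τ(b) = h, τ(σ(i)) = τ(i) = a.
Hence στ = [i c e b g f d h a].

i c e b g f d h a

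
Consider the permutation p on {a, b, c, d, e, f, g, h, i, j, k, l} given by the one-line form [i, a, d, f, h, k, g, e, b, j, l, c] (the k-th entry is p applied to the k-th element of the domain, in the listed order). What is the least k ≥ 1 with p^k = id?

Decomposing into disjoint cycles gives cycle lengths 5, 3, 2, 1, 1.
The order of p is the least common multiple of its cycle lengths: lcm(5, 3, 2) = 30.

30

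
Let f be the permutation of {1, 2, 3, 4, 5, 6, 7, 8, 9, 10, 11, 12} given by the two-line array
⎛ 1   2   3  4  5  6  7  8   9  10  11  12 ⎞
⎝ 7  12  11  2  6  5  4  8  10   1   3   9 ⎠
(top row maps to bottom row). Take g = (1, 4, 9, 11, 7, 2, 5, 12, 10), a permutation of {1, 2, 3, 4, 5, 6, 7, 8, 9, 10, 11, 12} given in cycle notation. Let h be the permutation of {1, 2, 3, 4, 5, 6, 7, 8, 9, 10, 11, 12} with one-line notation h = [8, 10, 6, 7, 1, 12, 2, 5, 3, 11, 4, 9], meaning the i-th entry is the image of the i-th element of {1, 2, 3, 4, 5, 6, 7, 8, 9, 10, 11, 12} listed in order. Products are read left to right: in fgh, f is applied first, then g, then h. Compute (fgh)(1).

(fgh)(1) = h(g(f(1))). f(1) = 7, then g(7) = 2, then h(2) = 10, so the result is 10.

10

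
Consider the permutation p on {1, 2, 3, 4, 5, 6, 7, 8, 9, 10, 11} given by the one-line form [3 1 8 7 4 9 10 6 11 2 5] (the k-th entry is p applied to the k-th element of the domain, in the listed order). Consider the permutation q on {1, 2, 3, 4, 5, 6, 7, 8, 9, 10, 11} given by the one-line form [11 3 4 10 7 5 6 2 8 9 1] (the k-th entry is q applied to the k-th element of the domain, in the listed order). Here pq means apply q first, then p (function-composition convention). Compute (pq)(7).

q(7) = 6, then p(6) = 9; composing gives (pq)(7) = 9.

9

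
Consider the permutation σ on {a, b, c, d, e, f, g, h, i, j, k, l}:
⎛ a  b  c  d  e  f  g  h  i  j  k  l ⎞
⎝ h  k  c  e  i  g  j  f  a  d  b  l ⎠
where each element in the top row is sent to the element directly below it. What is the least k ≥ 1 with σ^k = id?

The disjoint-cycle form of σ has cycle lengths 8, 2, 1, 1.
Since disjoint cycles commute, ord(σ) = lcm(8, 2) = 8.

8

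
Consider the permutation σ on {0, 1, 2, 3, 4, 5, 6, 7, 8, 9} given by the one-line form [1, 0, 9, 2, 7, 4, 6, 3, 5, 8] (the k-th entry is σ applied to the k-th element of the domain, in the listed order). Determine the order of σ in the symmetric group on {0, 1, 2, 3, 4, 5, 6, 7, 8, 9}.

14

The disjoint-cycle form of σ has cycle lengths 7, 2, 1.
Since disjoint cycles commute, ord(σ) = lcm(7, 2) = 14.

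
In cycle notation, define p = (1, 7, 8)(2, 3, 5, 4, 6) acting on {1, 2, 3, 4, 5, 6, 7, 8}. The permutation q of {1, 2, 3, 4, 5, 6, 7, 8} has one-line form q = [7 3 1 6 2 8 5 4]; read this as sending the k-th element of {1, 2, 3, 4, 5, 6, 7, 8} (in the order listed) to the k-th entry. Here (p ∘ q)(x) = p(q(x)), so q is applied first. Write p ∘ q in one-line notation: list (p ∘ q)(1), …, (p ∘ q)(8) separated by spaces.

8 5 7 2 3 1 4 6

(p ∘ q)(x) = p(q(x)). Computing each image: p(q(1)) = p(7) = 8, p(q(2)) = p(3) = 5, p(q(3)) = p(1) = 7, p(q(4)) = p(6) = 2, p(q(5)) = p(2) = 3, p(q(6)) = p(8) = 1, p(q(7)) = p(5) = 4, p(q(8)) = p(4) = 6.
Hence p ∘ q = [8 5 7 2 3 1 4 6].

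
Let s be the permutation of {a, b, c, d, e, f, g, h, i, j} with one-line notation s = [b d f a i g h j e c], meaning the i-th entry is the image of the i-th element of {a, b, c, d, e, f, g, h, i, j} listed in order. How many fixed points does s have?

0

No element satisfies s(x) = x, so there are 0 fixed points.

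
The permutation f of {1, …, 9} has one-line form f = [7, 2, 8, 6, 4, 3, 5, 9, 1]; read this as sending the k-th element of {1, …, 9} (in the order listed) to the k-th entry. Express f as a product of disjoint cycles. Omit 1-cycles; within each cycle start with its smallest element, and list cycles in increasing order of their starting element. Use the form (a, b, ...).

Start at 1 and follow images: 1 → 7 → 5 → 4 → 6 → 3 → 8 → 9 → 1, giving the cycle (1, 7, 5, 4, 6, 3, 8, 9).
Continuing from each remaining unvisited element yields (1, 7, 5, 4, 6, 3, 8, 9).

(1, 7, 5, 4, 6, 3, 8, 9)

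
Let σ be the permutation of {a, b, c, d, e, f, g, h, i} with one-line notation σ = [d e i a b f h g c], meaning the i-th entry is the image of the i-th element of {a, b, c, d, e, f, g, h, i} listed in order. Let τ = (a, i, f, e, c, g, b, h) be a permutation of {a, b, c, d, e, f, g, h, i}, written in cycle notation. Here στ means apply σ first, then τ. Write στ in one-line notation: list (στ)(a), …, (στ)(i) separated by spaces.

(στ)(x) = τ(σ(x)). Computing each image: τ(σ(a)) = τ(d) = d, τ(σ(b)) = τ(e) = c, τ(σ(c)) = τ(i) = f, τ(σ(d)) = τ(a) = i, τ(σ(e)) = τ(b) = h, τ(σ(f)) = τ(f) = e, τ(σ(g)) = τ(h) = a, τ(σ(h)) = τ(g) = b, τ(σ(i)) = τ(c) = g.
Hence στ = [d c f i h e a b g].

d c f i h e a b g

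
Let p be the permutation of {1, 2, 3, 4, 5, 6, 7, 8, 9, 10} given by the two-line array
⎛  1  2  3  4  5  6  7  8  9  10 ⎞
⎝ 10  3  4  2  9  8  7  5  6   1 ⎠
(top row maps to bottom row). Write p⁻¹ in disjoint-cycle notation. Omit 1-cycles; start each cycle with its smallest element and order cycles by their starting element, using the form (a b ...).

First write p in disjoint cycles: (1 10)(2 3 4)(5 9 6 8).
Reversing each cycle (and rotating so the smallest element leads) gives p⁻¹ = (1 10)(2 4 3)(5 8 6 9).

(1 10)(2 4 3)(5 8 6 9)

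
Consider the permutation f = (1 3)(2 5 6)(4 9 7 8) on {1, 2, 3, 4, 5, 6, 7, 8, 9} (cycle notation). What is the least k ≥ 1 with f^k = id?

12

The cycle type of f is (4, 3, 2).
The order is lcm(4, 3, 2) = 12.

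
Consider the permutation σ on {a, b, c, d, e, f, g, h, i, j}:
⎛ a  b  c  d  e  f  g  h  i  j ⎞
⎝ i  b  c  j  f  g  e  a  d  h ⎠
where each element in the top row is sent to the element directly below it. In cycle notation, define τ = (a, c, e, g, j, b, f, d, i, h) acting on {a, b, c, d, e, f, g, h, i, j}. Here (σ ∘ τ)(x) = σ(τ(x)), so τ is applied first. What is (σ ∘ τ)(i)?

(σ ∘ τ)(i) = σ(τ(i)). τ(i) = h, then σ(h) = a. So (σ ∘ τ)(i) = a.

a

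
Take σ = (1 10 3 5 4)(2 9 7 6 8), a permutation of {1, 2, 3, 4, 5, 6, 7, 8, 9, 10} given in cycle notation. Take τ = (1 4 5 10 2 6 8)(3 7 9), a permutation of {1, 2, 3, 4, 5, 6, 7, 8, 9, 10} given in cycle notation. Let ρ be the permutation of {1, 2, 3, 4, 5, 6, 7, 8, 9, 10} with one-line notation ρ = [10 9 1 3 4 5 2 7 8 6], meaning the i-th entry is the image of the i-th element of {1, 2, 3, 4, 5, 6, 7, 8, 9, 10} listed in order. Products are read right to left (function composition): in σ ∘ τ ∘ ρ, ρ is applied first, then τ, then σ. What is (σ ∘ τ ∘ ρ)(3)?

1

(σ ∘ τ ∘ ρ)(3) = σ(τ(ρ(3))). ρ(3) = 1, then τ(1) = 4, then σ(4) = 1, so the result is 1.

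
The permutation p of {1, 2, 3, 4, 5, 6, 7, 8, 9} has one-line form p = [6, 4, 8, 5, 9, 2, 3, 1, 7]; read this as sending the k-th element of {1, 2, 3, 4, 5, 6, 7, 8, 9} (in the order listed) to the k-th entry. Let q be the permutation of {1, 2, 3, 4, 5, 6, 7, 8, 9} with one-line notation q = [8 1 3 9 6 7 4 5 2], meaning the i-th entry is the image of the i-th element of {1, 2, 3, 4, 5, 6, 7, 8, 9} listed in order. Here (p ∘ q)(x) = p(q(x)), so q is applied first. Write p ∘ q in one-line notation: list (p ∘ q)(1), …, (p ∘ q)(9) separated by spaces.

(p ∘ q)(x) = p(q(x)). Computing each image: p(q(1)) = p(8) = 1, p(q(2)) = p(1) = 6, p(q(3)) = p(3) = 8, p(q(4)) = p(9) = 7, p(q(5)) = p(6) = 2, p(q(6)) = p(7) = 3, p(q(7)) = p(4) = 5, p(q(8)) = p(5) = 9, p(q(9)) = p(2) = 4.
Hence p ∘ q = [1 6 8 7 2 3 5 9 4].

1 6 8 7 2 3 5 9 4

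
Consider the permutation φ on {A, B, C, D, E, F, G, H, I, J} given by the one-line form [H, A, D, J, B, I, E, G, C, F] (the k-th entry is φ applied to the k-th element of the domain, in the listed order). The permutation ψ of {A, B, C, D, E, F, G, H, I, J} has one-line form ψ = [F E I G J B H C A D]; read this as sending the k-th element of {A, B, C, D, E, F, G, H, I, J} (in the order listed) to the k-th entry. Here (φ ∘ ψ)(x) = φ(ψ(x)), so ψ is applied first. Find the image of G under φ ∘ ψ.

G

First apply ψ: ψ(G) = H, then φ(H) = G. Thus (φ ∘ ψ)(G) = G.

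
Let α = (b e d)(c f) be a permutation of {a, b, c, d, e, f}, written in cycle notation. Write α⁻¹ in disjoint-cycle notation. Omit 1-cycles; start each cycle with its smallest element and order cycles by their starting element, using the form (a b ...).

If α sends a → b within a cycle, α⁻¹ sends b → a; equivalently, reverse each cycle.
Reversing each cycle of α and rotating so the smallest element leads gives (b d e)(c f).

(b d e)(c f)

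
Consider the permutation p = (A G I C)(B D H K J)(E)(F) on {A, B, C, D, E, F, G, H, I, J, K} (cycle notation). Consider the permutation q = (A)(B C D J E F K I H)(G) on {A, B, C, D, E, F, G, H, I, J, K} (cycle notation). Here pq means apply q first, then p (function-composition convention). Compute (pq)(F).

First apply q: q(F) = K, then p(K) = J. Thus (pq)(F) = J.

J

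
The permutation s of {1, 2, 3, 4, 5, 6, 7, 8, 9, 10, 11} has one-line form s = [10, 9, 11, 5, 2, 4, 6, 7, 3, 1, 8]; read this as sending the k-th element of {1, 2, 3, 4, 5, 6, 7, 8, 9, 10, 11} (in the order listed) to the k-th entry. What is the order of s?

18

The disjoint-cycle form of s has cycle lengths 9, 2.
The order is lcm(9, 2) = 18.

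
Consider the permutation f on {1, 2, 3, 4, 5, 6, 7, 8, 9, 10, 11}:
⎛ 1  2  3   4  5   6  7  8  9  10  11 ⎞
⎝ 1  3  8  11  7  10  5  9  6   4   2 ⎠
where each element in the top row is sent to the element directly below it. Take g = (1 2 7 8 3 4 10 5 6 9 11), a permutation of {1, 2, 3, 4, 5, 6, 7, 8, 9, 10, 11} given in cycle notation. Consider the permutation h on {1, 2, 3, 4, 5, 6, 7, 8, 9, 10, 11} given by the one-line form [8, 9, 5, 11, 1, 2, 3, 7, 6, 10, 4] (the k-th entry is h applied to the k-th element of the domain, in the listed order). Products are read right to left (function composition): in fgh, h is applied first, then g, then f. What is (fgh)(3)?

Chase 3: h(3) = 5; g(5) = 6; f(6) = 10. Hence (fgh)(3) = 10.

10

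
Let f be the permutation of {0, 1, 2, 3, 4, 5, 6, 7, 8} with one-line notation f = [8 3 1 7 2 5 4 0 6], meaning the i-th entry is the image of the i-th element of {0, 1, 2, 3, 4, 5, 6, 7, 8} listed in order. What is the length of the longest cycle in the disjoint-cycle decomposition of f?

8

Decomposing into disjoint cycles gives (0, 8, 6, 4, 2, 1, 3, 7); the longest has length 8.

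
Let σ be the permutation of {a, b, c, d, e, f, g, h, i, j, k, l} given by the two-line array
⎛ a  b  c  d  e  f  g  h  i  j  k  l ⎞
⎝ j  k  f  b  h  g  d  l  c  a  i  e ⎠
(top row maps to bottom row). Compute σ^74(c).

Tracing c → f → … returns to c after 7 steps, so c lies in a 7-cycle (b, k, i, c, f, g, d).
On a 7-cycle, σ^7 is the identity, so σ^74 = σ^4 there (74 ≡ 4 mod 7).
Advancing 4 steps from c: c → f → g → d → b.

b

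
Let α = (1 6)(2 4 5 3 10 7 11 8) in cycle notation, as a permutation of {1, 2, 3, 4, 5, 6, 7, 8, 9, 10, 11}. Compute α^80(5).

5 lies in the 8-cycle (2 4 5 3 10 7 11 8).
Since the cycle has length 8, α^80 acts on it the same as α^0 (80 mod 8 = 0).
So α^80(5) = 5.

5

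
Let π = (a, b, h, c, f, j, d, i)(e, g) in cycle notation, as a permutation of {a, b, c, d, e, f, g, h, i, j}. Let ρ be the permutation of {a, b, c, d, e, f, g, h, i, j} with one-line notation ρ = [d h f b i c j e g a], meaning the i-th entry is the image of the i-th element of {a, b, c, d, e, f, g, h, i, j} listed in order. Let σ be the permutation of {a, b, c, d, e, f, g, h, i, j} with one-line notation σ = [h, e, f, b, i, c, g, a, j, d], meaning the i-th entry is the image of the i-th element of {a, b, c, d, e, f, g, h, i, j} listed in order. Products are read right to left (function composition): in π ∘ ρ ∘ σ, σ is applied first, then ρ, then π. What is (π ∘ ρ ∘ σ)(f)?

j

Apply the permutations in order: σ(f) = c, then ρ(c) = f, then π(f) = j. So (π ∘ ρ ∘ σ)(f) = j.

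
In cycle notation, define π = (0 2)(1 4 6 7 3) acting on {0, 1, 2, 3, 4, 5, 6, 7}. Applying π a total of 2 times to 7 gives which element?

1

7 lies in the 5-cycle (1 4 6 7 3).
Stepping 2 places around the cycle: 7 → 3 → 1.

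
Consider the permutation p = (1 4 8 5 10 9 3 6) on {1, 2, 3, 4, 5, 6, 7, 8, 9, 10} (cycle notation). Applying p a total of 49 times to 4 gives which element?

4 lies in the 8-cycle (1 4 8 5 10 9 3 6).
Powers repeat with period 8 on this cycle, and 49 mod 8 = 1, so p^49(4) = p^1(4).
Stepping 1 place around the cycle: 4 → 8.

8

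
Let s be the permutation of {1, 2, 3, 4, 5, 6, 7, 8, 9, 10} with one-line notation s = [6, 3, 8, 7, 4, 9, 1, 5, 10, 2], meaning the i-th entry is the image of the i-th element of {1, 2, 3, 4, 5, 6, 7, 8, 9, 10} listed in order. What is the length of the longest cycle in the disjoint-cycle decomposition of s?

Decomposing into disjoint cycles gives (1, 6, 9, 10, 2, 3, 8, 5, 4, 7); the longest has length 10.

10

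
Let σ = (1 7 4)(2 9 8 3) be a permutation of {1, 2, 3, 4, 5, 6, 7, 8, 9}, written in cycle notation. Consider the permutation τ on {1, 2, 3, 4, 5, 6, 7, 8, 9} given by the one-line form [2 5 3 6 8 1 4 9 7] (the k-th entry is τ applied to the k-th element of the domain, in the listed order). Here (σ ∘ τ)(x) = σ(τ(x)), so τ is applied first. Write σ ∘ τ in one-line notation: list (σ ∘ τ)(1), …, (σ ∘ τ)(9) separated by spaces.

9 5 2 6 3 7 1 8 4

(σ ∘ τ)(x) = σ(τ(x)). Computing each image: σ(τ(1)) = σ(2) = 9, σ(τ(2)) = σ(5) = 5, σ(τ(3)) = σ(3) = 2, σ(τ(4)) = σ(6) = 6, σ(τ(5)) = σ(8) = 3, σ(τ(6)) = σ(1) = 7, σ(τ(7)) = σ(4) = 1, σ(τ(8)) = σ(9) = 8, σ(τ(9)) = σ(7) = 4.
Hence σ ∘ τ = [9 5 2 6 3 7 1 8 4].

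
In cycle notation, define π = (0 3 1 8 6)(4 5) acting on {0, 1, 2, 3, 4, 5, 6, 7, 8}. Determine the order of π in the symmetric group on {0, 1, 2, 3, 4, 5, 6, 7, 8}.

10

The disjoint cycles have lengths 5, 2, 1, 1.
Since disjoint cycles commute, ord(π) = lcm(5, 2) = 10.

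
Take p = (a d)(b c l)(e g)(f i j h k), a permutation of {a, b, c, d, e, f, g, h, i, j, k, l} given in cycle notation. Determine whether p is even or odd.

even

The cycle lengths are 5, 3, 2, 2.
A cycle of length ℓ contributes ℓ−1 transpositions, so p is a product of 4 + 2 + 1 + 1 = 8 transpositions — even.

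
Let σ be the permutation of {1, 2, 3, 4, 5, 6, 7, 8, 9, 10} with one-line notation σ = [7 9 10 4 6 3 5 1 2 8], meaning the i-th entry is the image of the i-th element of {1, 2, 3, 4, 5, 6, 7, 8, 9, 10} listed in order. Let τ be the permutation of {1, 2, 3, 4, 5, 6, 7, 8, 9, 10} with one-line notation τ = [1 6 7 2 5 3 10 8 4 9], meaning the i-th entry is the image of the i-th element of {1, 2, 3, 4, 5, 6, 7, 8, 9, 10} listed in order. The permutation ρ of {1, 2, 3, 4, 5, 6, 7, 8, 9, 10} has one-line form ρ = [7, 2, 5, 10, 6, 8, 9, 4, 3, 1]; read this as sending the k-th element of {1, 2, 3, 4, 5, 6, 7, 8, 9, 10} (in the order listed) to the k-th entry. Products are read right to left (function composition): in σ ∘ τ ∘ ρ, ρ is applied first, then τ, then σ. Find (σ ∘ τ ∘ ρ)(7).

(σ ∘ τ ∘ ρ)(7) = σ(τ(ρ(7))). ρ(7) = 9, then τ(9) = 4, then σ(4) = 4, so the result is 4.

4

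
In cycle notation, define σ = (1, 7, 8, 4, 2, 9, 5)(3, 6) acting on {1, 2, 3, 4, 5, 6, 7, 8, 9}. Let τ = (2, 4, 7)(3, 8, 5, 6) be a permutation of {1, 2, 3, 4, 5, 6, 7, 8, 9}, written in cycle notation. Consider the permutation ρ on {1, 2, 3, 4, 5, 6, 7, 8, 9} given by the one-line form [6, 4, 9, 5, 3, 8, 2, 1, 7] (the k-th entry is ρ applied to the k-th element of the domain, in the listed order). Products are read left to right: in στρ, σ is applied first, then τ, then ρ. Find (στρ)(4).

5

Chase 4: σ(4) = 2; τ(2) = 4; ρ(4) = 5. Hence (στρ)(4) = 5.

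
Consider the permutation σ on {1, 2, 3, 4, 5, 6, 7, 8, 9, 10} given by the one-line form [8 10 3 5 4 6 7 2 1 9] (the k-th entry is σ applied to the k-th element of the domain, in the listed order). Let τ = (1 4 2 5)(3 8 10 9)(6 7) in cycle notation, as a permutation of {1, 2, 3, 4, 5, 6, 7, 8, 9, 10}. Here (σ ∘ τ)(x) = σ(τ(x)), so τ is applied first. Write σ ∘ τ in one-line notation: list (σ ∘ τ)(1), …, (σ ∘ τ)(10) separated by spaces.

5 4 2 10 8 7 6 9 3 1

For each element, apply τ then σ: 1 → 4 → 5; 2 → 5 → 4; 3 → 8 → 2; 4 → 2 → 10; 5 → 1 → 8; 6 → 7 → 7; 7 → 6 → 6; 8 → 10 → 9; 9 → 3 → 3; 10 → 9 → 1.
Collecting the images, σ ∘ τ = [5 4 2 10 8 7 6 9 3 1].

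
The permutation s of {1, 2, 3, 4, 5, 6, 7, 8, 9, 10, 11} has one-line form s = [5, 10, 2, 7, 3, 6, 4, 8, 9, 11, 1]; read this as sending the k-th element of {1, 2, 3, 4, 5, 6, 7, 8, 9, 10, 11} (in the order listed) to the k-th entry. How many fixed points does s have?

3

The fixed points (elements with s(x) = x) are {6, 8, 9}, so there are 3.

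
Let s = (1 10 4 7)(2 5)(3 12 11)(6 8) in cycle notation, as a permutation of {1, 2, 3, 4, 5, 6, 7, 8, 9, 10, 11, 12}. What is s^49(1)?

1 lies in the 4-cycle (1 10 4 7).
On a 4-cycle, s^4 is the identity, so s^49 = s^1 there (49 ≡ 1 mod 4).
Stepping 1 place around the cycle: 1 → 10.

10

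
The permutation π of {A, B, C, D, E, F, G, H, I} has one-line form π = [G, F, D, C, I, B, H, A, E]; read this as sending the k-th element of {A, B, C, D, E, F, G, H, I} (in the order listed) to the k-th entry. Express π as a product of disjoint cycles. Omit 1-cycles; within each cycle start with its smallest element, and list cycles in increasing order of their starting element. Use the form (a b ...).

(A G H)(B F)(C D)(E I)

Start at A and follow images: A → G → H → A, giving the cycle (A G H).
Continuing from each remaining unvisited element yields (A G H)(B F)(C D)(E I).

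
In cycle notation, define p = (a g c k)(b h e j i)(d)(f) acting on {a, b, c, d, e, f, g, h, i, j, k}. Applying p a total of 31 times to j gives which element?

j lies in the 5-cycle (b h e j i).
Since the cycle has length 5, p^31 acts on it the same as p^1 (31 mod 5 = 1).
Advancing 1 step from j: j → i.

i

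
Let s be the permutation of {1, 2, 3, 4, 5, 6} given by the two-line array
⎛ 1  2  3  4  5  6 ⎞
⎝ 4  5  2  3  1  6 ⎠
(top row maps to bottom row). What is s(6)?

The entry below 6 in the array is 6, so s(6) = 6.

6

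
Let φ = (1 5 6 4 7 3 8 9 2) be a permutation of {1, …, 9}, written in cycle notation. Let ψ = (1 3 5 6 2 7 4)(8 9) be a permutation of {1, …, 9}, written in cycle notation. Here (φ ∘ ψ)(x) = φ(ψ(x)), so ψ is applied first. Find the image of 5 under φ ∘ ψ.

4

(φ ∘ ψ)(5) = φ(ψ(5)). ψ(5) = 6, then φ(6) = 4. So (φ ∘ ψ)(5) = 4.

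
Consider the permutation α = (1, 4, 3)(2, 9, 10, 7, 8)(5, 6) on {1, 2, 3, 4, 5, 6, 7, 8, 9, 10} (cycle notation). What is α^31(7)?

7 lies in the 5-cycle (2, 9, 10, 7, 8).
On a 5-cycle, α^5 is the identity, so α^31 = α^1 there (31 ≡ 1 mod 5).
Stepping 1 place around the cycle: 7 → 8.

8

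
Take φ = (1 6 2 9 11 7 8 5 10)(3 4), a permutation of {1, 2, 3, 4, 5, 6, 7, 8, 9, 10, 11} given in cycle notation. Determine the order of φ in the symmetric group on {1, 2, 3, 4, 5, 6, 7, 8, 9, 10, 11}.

18

The cycle type of φ is (9, 2).
The order of φ is the least common multiple of its cycle lengths: lcm(9, 2) = 18.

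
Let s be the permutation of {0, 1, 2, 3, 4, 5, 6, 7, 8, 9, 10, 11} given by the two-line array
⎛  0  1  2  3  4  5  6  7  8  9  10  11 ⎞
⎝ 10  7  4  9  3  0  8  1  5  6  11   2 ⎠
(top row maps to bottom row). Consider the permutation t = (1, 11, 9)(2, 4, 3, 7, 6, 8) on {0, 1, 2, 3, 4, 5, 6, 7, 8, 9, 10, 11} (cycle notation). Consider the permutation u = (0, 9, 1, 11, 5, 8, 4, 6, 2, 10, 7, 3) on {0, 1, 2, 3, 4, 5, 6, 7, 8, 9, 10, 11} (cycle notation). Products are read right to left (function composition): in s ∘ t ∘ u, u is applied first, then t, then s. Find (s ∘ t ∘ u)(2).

Chase 2: u(2) = 10; t(10) = 10; s(10) = 11. Hence (s ∘ t ∘ u)(2) = 11.

11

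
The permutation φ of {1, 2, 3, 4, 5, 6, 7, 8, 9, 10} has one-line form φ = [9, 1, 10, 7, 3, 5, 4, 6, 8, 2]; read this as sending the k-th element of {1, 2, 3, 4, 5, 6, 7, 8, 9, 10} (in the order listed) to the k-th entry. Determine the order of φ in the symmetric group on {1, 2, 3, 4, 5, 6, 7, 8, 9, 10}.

Writing φ as disjoint cycles, the cycle lengths are 8, 2.
The order of φ is the least common multiple of its cycle lengths: lcm(8, 2) = 8.

8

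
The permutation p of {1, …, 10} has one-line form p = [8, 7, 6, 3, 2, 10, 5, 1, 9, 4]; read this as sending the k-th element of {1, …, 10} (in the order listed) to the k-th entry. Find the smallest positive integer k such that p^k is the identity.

The disjoint-cycle form of p has cycle lengths 4, 3, 2, 1.
The order of p is the least common multiple of its cycle lengths: lcm(4, 3, 2) = 12.

12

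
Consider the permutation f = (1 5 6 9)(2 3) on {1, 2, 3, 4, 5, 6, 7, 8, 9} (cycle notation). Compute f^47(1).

1 lies in the 4-cycle (1 5 6 9).
Powers repeat with period 4 on this cycle, and 47 mod 4 = 3, so f^47(1) = f^3(1).
Advancing 3 steps from 1: 1 → 5 → 6 → 9.

9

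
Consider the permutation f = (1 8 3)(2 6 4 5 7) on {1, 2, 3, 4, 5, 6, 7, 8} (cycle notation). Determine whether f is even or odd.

The cycle lengths are 5, 3.
A cycle is odd iff its length is even; f has 0 even-length cycles, so sgn(f) = (−1)^0 and f is even.

even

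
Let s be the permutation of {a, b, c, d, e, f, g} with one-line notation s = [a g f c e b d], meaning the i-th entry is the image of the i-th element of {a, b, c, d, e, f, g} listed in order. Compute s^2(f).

Tracing f → b → … returns to f after 5 steps, so f lies in a 5-cycle (b g d c f).
Advancing 2 steps from f: f → b → g.

g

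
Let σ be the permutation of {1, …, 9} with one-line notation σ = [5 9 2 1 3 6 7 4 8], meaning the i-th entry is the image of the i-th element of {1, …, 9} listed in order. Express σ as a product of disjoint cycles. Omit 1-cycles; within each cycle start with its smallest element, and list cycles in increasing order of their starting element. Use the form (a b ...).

(1 5 3 2 9 8 4)

From 1: 1 → 5 → 3 → 2 → 9 → 8 → 4 → 1, closing the cycle (1 5 3 2 9 8 4).
Continuing from each remaining unvisited element yields (1 5 3 2 9 8 4).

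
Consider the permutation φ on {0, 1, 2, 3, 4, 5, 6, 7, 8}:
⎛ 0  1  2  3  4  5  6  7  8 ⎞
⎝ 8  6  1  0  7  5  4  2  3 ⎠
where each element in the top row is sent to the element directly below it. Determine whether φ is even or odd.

even

In disjoint-cycle form the cycle lengths are 5, 3, 1.
A cycle is odd iff its length is even; φ has 0 even-length cycles, so sgn(φ) = (−1)^0 and φ is even.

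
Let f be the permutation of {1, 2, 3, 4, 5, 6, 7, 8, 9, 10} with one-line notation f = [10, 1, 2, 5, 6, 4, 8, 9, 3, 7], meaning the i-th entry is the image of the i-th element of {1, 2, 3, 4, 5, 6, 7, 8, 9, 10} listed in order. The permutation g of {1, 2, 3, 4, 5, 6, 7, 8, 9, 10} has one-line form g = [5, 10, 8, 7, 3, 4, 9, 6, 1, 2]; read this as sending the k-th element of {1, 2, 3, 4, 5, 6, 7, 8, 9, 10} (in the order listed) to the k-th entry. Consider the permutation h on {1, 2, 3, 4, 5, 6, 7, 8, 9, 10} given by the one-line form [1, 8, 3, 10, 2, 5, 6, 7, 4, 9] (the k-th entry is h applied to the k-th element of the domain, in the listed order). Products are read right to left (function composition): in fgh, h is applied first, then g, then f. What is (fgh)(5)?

(fgh)(5) = f(g(h(5))). h(5) = 2, then g(2) = 10, then f(10) = 7, so the result is 7.

7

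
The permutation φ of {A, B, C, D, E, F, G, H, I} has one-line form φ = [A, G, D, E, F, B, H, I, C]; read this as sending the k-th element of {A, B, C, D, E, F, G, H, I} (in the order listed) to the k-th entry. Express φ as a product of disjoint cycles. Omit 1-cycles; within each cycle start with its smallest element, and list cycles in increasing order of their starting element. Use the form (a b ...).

(B G H I C D E F)

Iterating φ from B gives B → G → H → I → C → D → E → F → B; that is the 8-cycle (B G H I C D E F).
Repeating from the next unused element and collecting all non-trivial cycles gives (B G H I C D E F).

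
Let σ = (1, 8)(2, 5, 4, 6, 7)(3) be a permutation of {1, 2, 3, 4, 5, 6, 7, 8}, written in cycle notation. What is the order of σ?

10

The disjoint cycles have lengths 5, 2, 1.
The order of σ is the least common multiple of its cycle lengths: lcm(5, 2) = 10.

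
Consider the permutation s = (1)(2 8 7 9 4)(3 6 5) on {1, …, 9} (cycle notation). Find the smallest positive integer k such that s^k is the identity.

15

The disjoint cycles have lengths 5, 3, 1.
The order is lcm(5, 3) = 15.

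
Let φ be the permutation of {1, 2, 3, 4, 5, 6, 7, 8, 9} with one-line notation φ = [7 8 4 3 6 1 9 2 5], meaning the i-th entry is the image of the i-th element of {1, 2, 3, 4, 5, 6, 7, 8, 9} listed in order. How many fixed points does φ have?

0

No element satisfies φ(x) = x, so there are 0 fixed points.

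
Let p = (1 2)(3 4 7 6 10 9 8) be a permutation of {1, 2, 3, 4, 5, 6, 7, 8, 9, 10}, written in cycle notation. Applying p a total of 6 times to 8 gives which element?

8 lies in the 7-cycle (3 4 7 6 10 9 8).
Stepping 6 places around the cycle: 8 → 3 → 4 → 7 → 6 → 10 → 9.

9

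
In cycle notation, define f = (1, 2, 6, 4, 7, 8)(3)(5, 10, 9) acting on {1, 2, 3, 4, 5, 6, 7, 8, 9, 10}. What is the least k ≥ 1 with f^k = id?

The cycle type of f is (6, 3, 1).
Since disjoint cycles commute, ord(f) = lcm(6, 3) = 6.

6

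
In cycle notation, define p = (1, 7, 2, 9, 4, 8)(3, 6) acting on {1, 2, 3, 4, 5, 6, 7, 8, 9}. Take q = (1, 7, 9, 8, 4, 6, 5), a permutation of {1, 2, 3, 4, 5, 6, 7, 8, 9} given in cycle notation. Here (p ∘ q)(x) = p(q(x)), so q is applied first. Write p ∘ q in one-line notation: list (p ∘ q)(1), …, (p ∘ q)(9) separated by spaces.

2 9 6 3 7 5 4 8 1

For each element, apply q then p: 1 → 7 → 2; 2 → 2 → 9; 3 → 3 → 6; 4 → 6 → 3; 5 → 1 → 7; 6 → 5 → 5; 7 → 9 → 4; 8 → 4 → 8; 9 → 8 → 1.
So p ∘ q in one-line form is 2 9 6 3 7 5 4 8 1.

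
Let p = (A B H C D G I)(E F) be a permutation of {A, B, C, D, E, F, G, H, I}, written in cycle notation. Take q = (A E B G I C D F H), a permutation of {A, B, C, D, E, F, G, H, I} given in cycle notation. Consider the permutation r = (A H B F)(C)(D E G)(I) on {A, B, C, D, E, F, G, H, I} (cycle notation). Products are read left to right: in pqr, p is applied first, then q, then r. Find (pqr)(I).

Apply the permutations in order: p(I) = A, then q(A) = E, then r(E) = G. So (pqr)(I) = G.

G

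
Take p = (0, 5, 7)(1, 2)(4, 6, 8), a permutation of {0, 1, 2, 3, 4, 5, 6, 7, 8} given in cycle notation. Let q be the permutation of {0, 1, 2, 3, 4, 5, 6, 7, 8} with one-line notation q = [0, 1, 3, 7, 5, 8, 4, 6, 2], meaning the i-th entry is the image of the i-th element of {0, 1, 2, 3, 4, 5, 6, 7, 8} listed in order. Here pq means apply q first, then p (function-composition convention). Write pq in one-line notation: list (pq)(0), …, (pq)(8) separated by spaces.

5 2 3 0 7 4 6 8 1

Chase each element through q then p: 0 → 0 → 5; 1 → 1 → 2; 2 → 3 → 3; 3 → 7 → 0; 4 → 5 → 7; 5 → 8 → 4; 6 → 4 → 6; 7 → 6 → 8; 8 → 2 → 1.
Collecting the images, pq = [5 2 3 0 7 4 6 8 1].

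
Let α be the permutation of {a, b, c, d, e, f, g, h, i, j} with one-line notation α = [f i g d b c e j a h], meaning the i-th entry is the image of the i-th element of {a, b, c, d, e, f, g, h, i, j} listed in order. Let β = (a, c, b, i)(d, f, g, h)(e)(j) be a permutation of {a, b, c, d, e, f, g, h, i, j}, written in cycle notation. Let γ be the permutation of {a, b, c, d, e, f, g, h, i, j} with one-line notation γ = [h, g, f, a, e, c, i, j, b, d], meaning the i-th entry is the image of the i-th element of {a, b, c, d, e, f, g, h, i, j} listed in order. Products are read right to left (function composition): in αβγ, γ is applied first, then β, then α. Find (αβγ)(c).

e

Chase c: γ(c) = f; β(f) = g; α(g) = e. Hence (αβγ)(c) = e.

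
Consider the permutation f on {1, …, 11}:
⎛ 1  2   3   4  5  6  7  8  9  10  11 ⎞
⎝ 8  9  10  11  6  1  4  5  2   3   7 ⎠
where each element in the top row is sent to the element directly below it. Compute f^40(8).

8

Tracing 8 → 5 → … returns to 8 after 4 steps, so 8 lies in a 4-cycle (1, 8, 5, 6).
Since the cycle has length 4, f^40 acts on it the same as f^0 (40 mod 4 = 0).
So f^40(8) = 8.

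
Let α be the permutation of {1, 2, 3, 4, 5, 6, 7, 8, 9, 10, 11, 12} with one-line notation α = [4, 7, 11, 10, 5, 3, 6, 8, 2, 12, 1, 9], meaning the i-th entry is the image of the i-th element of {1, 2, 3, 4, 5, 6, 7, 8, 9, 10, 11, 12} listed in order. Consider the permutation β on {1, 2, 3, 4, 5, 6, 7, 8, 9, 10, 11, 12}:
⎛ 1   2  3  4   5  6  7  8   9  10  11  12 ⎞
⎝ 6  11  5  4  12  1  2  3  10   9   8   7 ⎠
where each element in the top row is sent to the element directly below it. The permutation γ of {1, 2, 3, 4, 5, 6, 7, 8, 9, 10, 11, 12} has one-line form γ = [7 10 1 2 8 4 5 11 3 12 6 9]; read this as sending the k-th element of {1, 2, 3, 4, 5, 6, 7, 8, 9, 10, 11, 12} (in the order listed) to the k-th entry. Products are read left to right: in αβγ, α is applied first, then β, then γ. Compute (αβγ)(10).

(αβγ)(10) = γ(β(α(10))). α(10) = 12, then β(12) = 7, then γ(7) = 5, so the result is 5.

5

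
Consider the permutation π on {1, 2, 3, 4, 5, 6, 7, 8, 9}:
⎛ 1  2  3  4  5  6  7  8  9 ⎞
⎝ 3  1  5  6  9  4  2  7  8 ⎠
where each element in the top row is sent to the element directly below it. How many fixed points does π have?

No element satisfies π(x) = x, so there are 0 fixed points.

0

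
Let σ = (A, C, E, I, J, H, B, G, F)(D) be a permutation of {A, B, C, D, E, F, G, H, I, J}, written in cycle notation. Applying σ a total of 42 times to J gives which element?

J lies in the 9-cycle (A, C, E, I, J, H, B, G, F).
Since the cycle has length 9, σ^42 acts on it the same as σ^6 (42 mod 9 = 6).
Advancing 6 steps from J: J → H → B → G → F → A → C.

C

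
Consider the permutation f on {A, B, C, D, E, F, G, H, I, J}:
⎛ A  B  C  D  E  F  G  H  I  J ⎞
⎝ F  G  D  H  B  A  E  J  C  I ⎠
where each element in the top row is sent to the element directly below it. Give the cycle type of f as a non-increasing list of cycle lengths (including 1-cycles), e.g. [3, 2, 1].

The disjoint cycles are (A F)(B G E)(C D H J I), with lengths 5, 3, 2 in non-increasing order.

[5, 3, 2]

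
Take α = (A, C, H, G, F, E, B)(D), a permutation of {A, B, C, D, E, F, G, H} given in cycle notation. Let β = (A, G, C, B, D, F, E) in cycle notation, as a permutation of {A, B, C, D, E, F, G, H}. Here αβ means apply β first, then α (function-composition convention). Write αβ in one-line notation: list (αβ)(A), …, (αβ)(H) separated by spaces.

(αβ)(x) = α(β(x)). Computing each image: α(β(A)) = α(G) = F, α(β(B)) = α(D) = D, α(β(C)) = α(B) = A, α(β(D)) = α(F) = E, α(β(E)) = α(A) = C, α(β(F)) = α(E) = B, α(β(G)) = α(C) = H, α(β(H)) = α(H) = G.
Hence αβ = [F D A E C B H G].

F D A E C B H G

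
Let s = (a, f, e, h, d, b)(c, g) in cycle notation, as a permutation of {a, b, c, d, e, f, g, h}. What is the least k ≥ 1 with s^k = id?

The disjoint cycles have lengths 6, 2.
Since disjoint cycles commute, ord(s) = lcm(6, 2) = 6.

6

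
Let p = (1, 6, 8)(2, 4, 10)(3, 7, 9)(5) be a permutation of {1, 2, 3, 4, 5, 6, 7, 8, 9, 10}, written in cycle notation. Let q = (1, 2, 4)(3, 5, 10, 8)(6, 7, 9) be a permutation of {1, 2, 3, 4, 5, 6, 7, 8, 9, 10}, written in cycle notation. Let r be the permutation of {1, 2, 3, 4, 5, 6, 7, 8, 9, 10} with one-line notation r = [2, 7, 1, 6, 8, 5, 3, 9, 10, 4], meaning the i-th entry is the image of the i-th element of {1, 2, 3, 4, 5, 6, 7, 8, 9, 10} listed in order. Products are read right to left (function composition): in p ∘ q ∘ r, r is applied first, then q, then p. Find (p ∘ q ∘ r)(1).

Chase 1: r(1) = 2; q(2) = 4; p(4) = 10. Hence (p ∘ q ∘ r)(1) = 10.

10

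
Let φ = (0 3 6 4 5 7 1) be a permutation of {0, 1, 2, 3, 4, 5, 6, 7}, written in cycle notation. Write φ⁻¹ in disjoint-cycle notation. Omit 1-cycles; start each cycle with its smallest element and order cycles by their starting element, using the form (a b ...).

(0 1 7 5 4 6 3)

If φ sends a → b within a cycle, φ⁻¹ sends b → a; equivalently, reverse each cycle.
Reversing each cycle of φ and rotating so the smallest element leads gives (0 1 7 5 4 6 3).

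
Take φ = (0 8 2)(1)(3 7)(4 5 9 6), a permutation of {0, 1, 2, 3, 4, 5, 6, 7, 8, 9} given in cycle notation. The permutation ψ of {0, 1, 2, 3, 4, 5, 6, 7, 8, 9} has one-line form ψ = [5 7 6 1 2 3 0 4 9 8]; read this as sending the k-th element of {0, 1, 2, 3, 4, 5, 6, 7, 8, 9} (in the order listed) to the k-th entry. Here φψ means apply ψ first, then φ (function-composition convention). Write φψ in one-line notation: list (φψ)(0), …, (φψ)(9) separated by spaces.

9 3 4 1 0 7 8 5 6 2

Chase each element through ψ then φ: 0 → 5 → 9; 1 → 7 → 3; 2 → 6 → 4; 3 → 1 → 1; 4 → 2 → 0; 5 → 3 → 7; 6 → 0 → 8; 7 → 4 → 5; 8 → 9 → 6; 9 → 8 → 2.
So φψ in one-line form is 9 3 4 1 0 7 8 5 6 2.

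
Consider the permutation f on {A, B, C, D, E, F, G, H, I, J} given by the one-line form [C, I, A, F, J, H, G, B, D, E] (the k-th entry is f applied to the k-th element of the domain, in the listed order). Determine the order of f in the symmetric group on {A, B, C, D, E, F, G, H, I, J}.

10

Writing f as disjoint cycles, the cycle lengths are 5, 2, 2, 1.
Since disjoint cycles commute, ord(f) = lcm(5, 2, 2) = 10.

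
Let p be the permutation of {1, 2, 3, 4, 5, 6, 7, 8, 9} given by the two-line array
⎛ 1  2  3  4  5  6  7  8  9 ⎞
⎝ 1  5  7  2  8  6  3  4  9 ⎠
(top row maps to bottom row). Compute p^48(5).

Tracing 5 → 8 → … returns to 5 after 4 steps, so 5 lies in a 4-cycle (2, 5, 8, 4).
Powers repeat with period 4 on this cycle, and 48 mod 4 = 0, so p^48(5) = p^0(5).
So p^48(5) = 5.

5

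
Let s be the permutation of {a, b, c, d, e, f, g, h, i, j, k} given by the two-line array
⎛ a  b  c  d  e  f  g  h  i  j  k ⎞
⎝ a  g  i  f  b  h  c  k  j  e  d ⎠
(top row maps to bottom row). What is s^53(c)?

g

Tracing c → i → … returns to c after 6 steps, so c lies in a 6-cycle (b g c i j e).
Powers repeat with period 6 on this cycle, and 53 mod 6 = 5, so s^53(c) = s^5(c).
Advancing 5 steps from c: c → i → j → e → b → g.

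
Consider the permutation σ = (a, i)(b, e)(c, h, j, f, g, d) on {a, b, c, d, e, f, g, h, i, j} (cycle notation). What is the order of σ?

6

The cycle type of σ is (6, 2, 2).
The order of σ is the least common multiple of its cycle lengths: lcm(6, 2, 2) = 6.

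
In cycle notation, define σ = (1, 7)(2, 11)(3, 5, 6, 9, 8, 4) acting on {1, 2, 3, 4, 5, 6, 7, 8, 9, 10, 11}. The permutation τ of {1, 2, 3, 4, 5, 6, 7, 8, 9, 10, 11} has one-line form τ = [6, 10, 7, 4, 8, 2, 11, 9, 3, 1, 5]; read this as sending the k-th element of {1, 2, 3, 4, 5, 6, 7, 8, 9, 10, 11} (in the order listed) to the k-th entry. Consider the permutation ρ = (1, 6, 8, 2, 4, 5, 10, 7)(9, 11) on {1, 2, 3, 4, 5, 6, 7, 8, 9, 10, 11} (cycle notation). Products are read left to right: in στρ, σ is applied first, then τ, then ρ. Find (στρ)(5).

Apply the permutations in order: σ(5) = 6, then τ(6) = 2, then ρ(2) = 4. So (στρ)(5) = 4.

4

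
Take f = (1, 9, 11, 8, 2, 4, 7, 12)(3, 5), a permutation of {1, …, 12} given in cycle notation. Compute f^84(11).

7

11 lies in the 8-cycle (1, 9, 11, 8, 2, 4, 7, 12).
Powers repeat with period 8 on this cycle, and 84 mod 8 = 4, so f^84(11) = f^4(11).
Stepping 4 places around the cycle: 11 → 8 → 2 → 4 → 7.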